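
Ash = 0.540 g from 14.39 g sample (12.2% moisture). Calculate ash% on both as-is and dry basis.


As-is ash = 3.75%
Dry-basis ash = 4.27%


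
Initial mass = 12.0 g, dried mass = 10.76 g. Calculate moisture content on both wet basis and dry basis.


Wet basis = 10.3%
Dry basis = 11.5%

Moisture lost = 12.0 - 10.76 = 1.24 g
Wet basis MC = 1.24 / 12.0 x 100 = 10.3%
Dry basis MC = 1.24 / 10.76 x 100 = 11.5%


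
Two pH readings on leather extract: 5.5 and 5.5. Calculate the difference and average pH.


Difference = 0.0
Average pH = 5.50

Difference = |5.5 - 5.5| = 0.0
Average = (5.5 + 5.5) / 2 = 5.50


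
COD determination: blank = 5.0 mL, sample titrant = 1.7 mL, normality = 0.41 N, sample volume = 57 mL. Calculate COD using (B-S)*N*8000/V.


189.9 mg/L


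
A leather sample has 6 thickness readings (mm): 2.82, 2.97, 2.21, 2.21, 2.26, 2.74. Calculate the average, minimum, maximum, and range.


Sum = 15.21
Average = 15.21 / 6 = 2.54 mm
Minimum = 2.21 mm
Maximum = 2.97 mm
Range = 2.97 - 2.21 = 0.76 mm


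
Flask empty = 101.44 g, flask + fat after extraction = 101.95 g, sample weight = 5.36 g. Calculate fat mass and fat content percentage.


Fat mass = 0.51 g
Fat content = 9.5%

Fat mass = 101.95 - 101.44 = 0.51 g
Fat% = 0.51 / 5.36 x 100 = 9.5%


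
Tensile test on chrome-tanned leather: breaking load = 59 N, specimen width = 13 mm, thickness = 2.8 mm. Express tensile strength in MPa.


1.62 MPa


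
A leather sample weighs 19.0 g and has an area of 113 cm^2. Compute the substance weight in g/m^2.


1681.4 g/m^2

Substance weight = mass / area x 10000
SW = 19.0 / 113 x 10000
SW = 1681.4 g/m^2


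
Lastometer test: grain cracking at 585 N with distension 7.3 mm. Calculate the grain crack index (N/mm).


80.1 N/mm


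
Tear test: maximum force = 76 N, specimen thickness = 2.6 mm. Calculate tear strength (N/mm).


Tear strength = force / thickness
Tear = 76 / 2.6 = 29.2 N/mm


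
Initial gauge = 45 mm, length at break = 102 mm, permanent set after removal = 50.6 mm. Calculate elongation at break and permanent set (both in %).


Elongation at break = (102 - 45) / 45 x 100 = 126.7%
Permanent set = (50.6 - 45) / 45 x 100 = 12.4%


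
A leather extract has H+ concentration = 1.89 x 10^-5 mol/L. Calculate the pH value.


pH = -log10[H+]
pH = -log10(1.89 x 10^-5) = 4.72


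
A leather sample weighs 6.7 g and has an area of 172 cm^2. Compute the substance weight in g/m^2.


Substance weight = mass / area x 10000
SW = 6.7 / 172 x 10000
SW = 389.5 g/m^2


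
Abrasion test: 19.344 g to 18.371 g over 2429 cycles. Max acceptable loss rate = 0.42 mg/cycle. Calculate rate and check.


Loss = 19.344 - 18.371 = 0.973 g
Rate = 0.973 g / 2429 cycles x 1000 = 0.401 mg/cycle
Max = 0.42 mg/cycle
Passes: Yes


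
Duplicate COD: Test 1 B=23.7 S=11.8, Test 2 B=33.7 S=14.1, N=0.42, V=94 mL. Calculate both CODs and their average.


COD1 = 425.4 mg/L
COD2 = 700.6 mg/L
Average = 563.0 mg/L

COD1 = (23.7 - 11.8) x 0.42 x 8000 / 94 = 425.4 mg/L
COD2 = (33.7 - 14.1) x 0.42 x 8000 / 94 = 700.6 mg/L
Average = (425.4 + 700.6) / 2 = 563.0 mg/L


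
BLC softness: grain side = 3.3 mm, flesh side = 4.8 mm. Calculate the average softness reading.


Average = (3.3 + 4.8) / 2
Average = 4.05 mm


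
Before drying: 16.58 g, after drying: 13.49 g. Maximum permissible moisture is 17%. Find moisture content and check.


Moisture content = 18.6%
Acceptable: No

MC = (16.58 - 13.49) / 16.58 x 100 = 18.6%
Maximum: 17%
Acceptable: No


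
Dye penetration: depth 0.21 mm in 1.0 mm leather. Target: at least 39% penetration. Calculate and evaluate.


Penetration = 0.21 / 1.0 x 100 = 21.0%
Target: 39%
Meets target: No


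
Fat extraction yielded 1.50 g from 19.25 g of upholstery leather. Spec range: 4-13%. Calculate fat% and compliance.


Fat% = 1.50 / 19.25 x 100 = 7.8%
Spec range: 4-13%
Compliant: Yes


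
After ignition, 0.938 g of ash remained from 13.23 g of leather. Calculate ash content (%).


7.09%


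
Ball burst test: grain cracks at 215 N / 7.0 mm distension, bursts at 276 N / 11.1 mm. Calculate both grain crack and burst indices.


Crack index = 30.7 N/mm
Burst index = 24.9 N/mm


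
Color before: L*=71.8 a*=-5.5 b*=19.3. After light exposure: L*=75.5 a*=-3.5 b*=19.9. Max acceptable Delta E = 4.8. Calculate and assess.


dL = 3.7, da = 2.0, db = 0.6
dE = sqrt((3.7)^2 + (2.0)^2 + (0.6)^2) = 4.25
Max = 4.8
Passes: Yes


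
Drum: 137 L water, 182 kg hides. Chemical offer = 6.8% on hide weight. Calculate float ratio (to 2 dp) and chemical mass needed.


Float ratio = 0.75
Chemical needed = 12.376 kg

Float ratio = 137 / 182 = 0.75
Chemical = 182 x 6.8 / 100 = 12.376 kg


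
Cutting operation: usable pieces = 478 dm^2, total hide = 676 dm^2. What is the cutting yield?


Yield = usable / total x 100
Yield = 478 / 676 x 100 = 70.7%


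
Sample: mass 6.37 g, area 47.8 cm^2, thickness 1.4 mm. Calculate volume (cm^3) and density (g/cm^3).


Thickness in cm = 1.4 / 10 = 0.14 cm
Volume = 47.8 x 0.14 = 6.692 cm^3
Density = 6.37 / 6.692 = 0.952 g/cm^3


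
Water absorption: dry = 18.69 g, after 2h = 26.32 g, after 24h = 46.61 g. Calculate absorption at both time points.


WA (2h) = (26.32 - 18.69) / 18.69 x 100 = 40.8%
WA (24h) = (46.61 - 18.69) / 18.69 x 100 = 149.4%


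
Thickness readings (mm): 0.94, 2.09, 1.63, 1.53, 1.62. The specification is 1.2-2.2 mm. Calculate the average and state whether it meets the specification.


Average = 1.56 mm
Within specification: Yes

Sum = 7.81
Average = 7.81 / 5 = 1.56 mm
Specification range: 1.2 to 2.2 mm
Within spec: Yes


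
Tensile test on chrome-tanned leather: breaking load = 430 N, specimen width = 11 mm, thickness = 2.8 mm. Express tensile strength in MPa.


13.96 MPa

Cross-section = 11 x 2.8 = 30.8 mm^2
TS = 430 / 30.8 = 13.96 MPa
(1 N/mm^2 = 1 MPa)


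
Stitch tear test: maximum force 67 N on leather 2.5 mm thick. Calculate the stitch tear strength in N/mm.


Stitch tear strength = force / thickness
STS = 67 / 2.5 = 26.8 N/mm


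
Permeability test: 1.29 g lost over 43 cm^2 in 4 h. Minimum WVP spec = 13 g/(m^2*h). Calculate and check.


WVP = 75.00 g/(m^2*h)
Meets specification: Yes

WVP = 1.29 / (43 x 4) x 10000 = 75.00 g/(m^2*h)
Minimum: 13 g/(m^2*h)
Meets spec: Yes


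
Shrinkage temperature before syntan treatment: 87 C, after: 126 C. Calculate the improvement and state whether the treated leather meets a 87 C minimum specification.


Improvement = 126 - 87 = 39 C
Spec check: 126 C >= 87 C? Yes


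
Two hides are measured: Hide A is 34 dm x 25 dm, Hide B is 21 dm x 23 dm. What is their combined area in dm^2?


1333 dm^2

Hide A area = 34 x 25 = 850 dm^2
Hide B area = 21 x 23 = 483 dm^2
Total = 850 + 483 = 1333 dm^2


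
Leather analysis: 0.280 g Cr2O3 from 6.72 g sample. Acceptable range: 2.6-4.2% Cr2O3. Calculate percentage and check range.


Cr2O3 = 4.17%
Within range: Yes


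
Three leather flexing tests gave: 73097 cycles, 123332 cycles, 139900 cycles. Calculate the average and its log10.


Average = (73097 + 123332 + 139900) / 3 = 112110 cycles
log10(112110) = 5.05


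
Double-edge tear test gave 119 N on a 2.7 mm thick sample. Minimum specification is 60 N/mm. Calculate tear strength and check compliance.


Tear strength = 44.1 N/mm
Compliant: No

Tear strength = 119 / 2.7 = 44.1 N/mm
Required minimum = 60 N/mm
Compliant: No


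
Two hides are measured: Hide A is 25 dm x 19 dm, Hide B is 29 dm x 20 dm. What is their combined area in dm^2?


1055 dm^2

Hide A area = 25 x 19 = 475 dm^2
Hide B area = 29 x 20 = 580 dm^2
Total = 475 + 580 = 1055 dm^2


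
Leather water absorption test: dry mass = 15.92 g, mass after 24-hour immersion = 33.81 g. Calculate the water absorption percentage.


112.4%

Water absorbed = 33.81 - 15.92 = 17.89 g
WA% = 17.89 / 15.92 x 100 = 112.4%


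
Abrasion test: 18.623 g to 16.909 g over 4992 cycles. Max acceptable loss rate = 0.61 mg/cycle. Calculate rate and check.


Rate = 0.343 mg/cycle
Passes: Yes

Loss = 18.623 - 16.909 = 1.714 g
Rate = 1.714 g / 4992 cycles x 1000 = 0.343 mg/cycle
Max = 0.61 mg/cycle
Passes: Yes


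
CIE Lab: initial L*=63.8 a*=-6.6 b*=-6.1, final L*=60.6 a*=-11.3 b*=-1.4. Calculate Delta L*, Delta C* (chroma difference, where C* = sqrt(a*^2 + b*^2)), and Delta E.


Delta L* = 60.6 - 63.8 = -3.2
C1* = sqrt((-6.6)^2 + (-6.1)^2) = 8.987
C2* = sqrt((-11.3)^2 + (-1.4)^2) = 11.386
Delta C* = 11.386 - 8.987 = 2.40
Delta E = sqrt((-3.2)^2 + (-4.7)^2 + (4.7)^2) = 7.38


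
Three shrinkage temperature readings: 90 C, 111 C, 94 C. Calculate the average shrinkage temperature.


Average = (90 + 111 + 94) / 3
Average = 295 / 3 = 98.3 C


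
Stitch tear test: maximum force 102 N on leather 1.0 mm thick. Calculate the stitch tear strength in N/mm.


102.0 N/mm


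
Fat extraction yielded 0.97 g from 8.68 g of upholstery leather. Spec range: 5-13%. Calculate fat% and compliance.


Fat% = 0.97 / 8.68 x 100 = 11.2%
Spec range: 5-13%
Compliant: Yes


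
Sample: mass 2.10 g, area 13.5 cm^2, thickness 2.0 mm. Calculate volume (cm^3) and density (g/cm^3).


Thickness in cm = 2.0 / 10 = 0.20 cm
Volume = 13.5 x 0.20 = 2.700 cm^3
Density = 2.10 / 2.700 = 0.778 g/cm^3


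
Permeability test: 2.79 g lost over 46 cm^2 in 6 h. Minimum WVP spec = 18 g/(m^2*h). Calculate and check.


WVP = 101.09 g/(m^2*h)
Meets specification: Yes

WVP = 2.79 / (46 x 6) x 10000 = 101.09 g/(m^2*h)
Minimum: 18 g/(m^2*h)
Meets spec: Yes


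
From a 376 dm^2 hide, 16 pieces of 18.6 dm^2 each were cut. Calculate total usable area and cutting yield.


Usable area = 297.6 dm^2
Yield = 79.1%


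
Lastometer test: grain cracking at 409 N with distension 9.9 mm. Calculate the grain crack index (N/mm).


41.3 N/mm


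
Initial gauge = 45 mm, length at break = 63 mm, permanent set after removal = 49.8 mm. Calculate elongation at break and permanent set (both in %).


Elongation at break = 40.0%
Permanent set = 10.7%

Elongation at break = (63 - 45) / 45 x 100 = 40.0%
Permanent set = (49.8 - 45) / 45 x 100 = 10.7%


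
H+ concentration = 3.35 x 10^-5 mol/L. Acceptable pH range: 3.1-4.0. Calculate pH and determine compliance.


pH = 4.47
Compliant: No


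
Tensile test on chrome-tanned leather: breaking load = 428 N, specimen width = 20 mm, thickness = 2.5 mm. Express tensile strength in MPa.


Cross-section = 20 x 2.5 = 50.0 mm^2
TS = 428 / 50.0 = 8.56 MPa
(1 N/mm^2 = 1 MPa)


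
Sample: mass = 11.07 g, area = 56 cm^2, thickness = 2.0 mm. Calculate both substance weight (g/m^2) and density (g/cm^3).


SW = 11.07 / 56 x 10000 = 1976.8 g/m^2
Volume = 56 x 2.0 / 10 = 11.20 cm^3
Density = 11.07 / 11.20 = 0.988 g/cm^3


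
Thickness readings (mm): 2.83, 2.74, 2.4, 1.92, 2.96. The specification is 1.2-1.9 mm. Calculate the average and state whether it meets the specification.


Sum = 12.85
Average = 12.85 / 5 = 2.57 mm
Specification range: 1.2 to 1.9 mm
Within spec: No


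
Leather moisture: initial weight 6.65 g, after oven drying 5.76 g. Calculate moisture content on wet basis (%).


13.4%


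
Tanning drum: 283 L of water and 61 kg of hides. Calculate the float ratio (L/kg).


Float ratio = water / hide weight
Ratio = 283 / 61 = 4.6


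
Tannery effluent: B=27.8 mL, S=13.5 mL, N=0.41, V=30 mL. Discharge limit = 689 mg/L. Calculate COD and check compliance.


COD = 1563.5 mg/L
Compliant: No

COD = (27.8 - 13.5) x 0.41 x 8000 / 30 = 1563.5 mg/L
Limit: 689 mg/L
Compliant: No


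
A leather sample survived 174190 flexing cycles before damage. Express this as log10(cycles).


log10(174190) = 5.24


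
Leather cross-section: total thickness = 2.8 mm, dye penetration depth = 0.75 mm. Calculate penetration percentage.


Penetration% = 0.75 / 2.8 x 100
Penetration = 26.8%


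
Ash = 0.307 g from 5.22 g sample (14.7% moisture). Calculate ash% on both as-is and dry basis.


As-is ash% = 0.307 / 5.22 x 100 = 5.88%
Dry mass = 5.22 x (100 - 14.7) / 100 = 4.45266 g
Dry-basis ash% = 0.307 / 4.45266 x 100 = 6.89%


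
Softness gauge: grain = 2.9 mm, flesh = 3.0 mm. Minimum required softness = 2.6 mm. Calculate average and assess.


Average softness = 2.95 mm
Meets requirement: Yes


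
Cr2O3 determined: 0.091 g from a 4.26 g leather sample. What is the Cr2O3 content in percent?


Cr2O3% = 0.091 / 4.26 x 100
Cr2O3% = 2.14%


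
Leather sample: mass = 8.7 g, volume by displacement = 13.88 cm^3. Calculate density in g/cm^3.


Density = mass / volume
Density = 8.7 / 13.88 = 0.627 g/cm^3


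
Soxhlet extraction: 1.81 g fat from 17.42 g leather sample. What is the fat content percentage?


Fat content = 1.81 / 17.42 x 100
Fat = 10.4%


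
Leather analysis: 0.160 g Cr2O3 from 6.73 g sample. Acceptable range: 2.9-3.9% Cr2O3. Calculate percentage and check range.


Cr2O3 = 2.38%
Within range: No

Cr2O3% = 0.160 / 6.73 x 100 = 2.38%
Acceptable range: 2.9 to 3.9%
Within range: No


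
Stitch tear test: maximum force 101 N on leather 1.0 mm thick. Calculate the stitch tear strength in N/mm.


101.0 N/mm


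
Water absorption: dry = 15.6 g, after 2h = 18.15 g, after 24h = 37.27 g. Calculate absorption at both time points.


WA (2h) = (18.15 - 15.6) / 15.6 x 100 = 16.3%
WA (24h) = (37.27 - 15.6) / 15.6 x 100 = 138.9%


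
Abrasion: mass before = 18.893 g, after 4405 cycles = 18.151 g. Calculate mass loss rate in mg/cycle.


Mass loss = 18.893 - 18.151 = 0.742 g
Rate = 0.742 / 4405 x 1000 = 0.168 mg/cycle


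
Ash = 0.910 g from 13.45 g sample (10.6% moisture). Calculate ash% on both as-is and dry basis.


As-is ash% = 0.910 / 13.45 x 100 = 6.77%
Dry mass = 13.45 x (100 - 10.6) / 100 = 12.0243 g
Dry-basis ash% = 0.910 / 12.0243 x 100 = 7.57%


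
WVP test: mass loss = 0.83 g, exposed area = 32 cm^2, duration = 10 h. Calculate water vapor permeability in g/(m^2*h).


25.94 g/(m^2*h)


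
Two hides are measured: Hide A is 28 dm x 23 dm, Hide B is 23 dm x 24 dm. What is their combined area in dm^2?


1196 dm^2

Hide A area = 28 x 23 = 644 dm^2
Hide B area = 23 x 24 = 552 dm^2
Total = 644 + 552 = 1196 dm^2


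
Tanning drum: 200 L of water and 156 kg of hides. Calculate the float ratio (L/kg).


1.3


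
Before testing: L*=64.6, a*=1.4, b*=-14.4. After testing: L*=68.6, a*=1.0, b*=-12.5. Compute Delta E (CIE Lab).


Delta E = 4.45


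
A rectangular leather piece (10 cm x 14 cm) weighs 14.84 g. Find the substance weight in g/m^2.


Area = 10 x 14 = 140 cm^2
SW = 14.84 / 140 x 10000 = 1060.0 g/m^2


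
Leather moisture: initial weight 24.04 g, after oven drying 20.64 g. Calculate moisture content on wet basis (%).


Moisture = 24.04 - 20.64 = 3.40 g
MC = 3.40 / 24.04 x 100 = 14.1%


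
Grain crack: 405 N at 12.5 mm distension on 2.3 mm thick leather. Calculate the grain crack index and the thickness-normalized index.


Crack index = 405 / 12.5 = 32.4 N/mm
Normalized = 32.4 / 2.3 = 14.1 N/mm per mm


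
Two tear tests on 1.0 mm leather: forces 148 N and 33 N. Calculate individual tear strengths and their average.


Tear 1 = 148.0 N/mm
Tear 2 = 33.0 N/mm
Average = 90.5 N/mm

Tear 1 = 148 / 1.0 = 148.0 N/mm
Tear 2 = 33 / 1.0 = 33.0 N/mm
Average = (148.0 + 33.0) / 2 = 90.5 N/mm


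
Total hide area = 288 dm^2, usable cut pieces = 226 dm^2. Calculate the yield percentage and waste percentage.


Yield = 226 / 288 x 100 = 78.5%
Waste = 288 - 226 = 62 dm^2
Waste% = 100 - 78.5 = 21.5%


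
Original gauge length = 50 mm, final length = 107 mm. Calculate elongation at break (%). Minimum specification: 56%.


Extension = 107 - 50 = 57 mm
Elongation = 57 / 50 x 100 = 114.0%
Minimum required: 56%
Meets specification: Yes


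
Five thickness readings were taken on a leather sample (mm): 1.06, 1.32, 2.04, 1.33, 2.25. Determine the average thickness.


Sum = 1.06 + 1.32 + 2.04 + 1.33 + 2.25 = 8.00
Average = 8.00 / 5 = 1.60 mm


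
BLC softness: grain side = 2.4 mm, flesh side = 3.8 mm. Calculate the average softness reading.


3.10 mm

Average = (2.4 + 3.8) / 2
Average = 3.10 mm


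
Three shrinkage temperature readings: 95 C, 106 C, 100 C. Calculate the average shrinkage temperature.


Average = (95 + 106 + 100) / 3
Average = 301 / 3 = 100.3 C


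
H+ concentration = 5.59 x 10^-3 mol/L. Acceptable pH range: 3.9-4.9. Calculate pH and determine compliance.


pH = 2.25
Compliant: No

pH = -log10(5.59 x 10^-3) = 2.25
Range: 3.9 to 4.9
Compliant: No


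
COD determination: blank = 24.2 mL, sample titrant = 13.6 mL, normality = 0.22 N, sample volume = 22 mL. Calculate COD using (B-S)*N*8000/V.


COD = (24.2 - 13.6) x 0.22 x 8000 / 22
COD = 10.6 x 0.22 x 8000 / 22
COD = 848.0 mg/L


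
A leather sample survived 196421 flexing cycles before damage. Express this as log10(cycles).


log10(196421) = 5.29


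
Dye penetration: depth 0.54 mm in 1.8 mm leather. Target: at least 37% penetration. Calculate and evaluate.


Penetration = 0.54 / 1.8 x 100 = 30.0%
Target: 37%
Meets target: No


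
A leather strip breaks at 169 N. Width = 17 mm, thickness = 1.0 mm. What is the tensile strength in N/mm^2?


9.94 N/mm^2

Cross-sectional area = 17 x 1.0 = 17.0 mm^2
Tensile strength = 169 / 17.0 = 9.94 N/mm^2


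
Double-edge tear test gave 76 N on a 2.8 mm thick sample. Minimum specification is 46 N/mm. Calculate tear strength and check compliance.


Tear strength = 27.1 N/mm
Compliant: No


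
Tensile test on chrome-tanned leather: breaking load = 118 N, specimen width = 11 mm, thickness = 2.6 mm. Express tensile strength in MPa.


4.13 MPa

Cross-section = 11 x 2.6 = 28.6 mm^2
TS = 118 / 28.6 = 4.13 MPa
(1 N/mm^2 = 1 MPa)


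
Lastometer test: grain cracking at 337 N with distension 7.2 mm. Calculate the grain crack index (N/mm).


Grain crack index = force / distension
Index = 337 / 7.2 = 46.8 N/mm


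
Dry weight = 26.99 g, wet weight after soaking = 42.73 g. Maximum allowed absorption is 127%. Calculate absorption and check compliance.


Absorption = 58.3%
Compliant: Yes


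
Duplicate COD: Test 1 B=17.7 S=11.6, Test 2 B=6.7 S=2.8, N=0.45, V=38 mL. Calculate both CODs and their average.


COD1 = (17.7 - 11.6) x 0.45 x 8000 / 38 = 577.9 mg/L
COD2 = (6.7 - 2.8) x 0.45 x 8000 / 38 = 369.5 mg/L
Average = (577.9 + 369.5) / 2 = 473.7 mg/L


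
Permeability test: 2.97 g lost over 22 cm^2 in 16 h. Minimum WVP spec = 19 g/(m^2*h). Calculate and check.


WVP = 84.38 g/(m^2*h)
Meets specification: Yes

WVP = 2.97 / (22 x 16) x 10000 = 84.38 g/(m^2*h)
Minimum: 19 g/(m^2*h)
Meets spec: Yes


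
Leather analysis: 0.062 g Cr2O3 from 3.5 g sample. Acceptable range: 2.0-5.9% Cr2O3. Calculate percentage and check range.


Cr2O3 = 1.77%
Within range: No


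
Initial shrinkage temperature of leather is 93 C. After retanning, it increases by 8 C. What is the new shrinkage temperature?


New Ts = 93 + 8 = 101 C


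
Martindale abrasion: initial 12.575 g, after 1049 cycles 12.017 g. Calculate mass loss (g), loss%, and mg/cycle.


Loss = 12.575 - 12.017 = 0.558 g
Loss% = 0.558 / 12.575 x 100 = 4.44%
Rate = 0.558 / 1049 x 1000 = 0.532 mg/cycle


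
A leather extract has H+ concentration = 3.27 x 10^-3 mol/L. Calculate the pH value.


pH = -log10[H+]
pH = -log10(3.27 x 10^-3) = 2.49


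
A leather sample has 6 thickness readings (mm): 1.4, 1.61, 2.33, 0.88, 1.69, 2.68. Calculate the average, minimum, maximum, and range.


Sum = 10.59
Average = 10.59 / 6 = 1.77 mm
Minimum = 0.88 mm
Maximum = 2.68 mm
Range = 2.68 - 0.88 = 1.80 mm


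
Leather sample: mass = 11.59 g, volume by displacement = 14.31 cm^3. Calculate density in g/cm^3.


0.810 g/cm^3

Density = mass / volume
Density = 11.59 / 14.31 = 0.810 g/cm^3


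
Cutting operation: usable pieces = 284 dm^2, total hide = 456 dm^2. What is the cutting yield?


Yield = usable / total x 100
Yield = 284 / 456 x 100 = 62.3%


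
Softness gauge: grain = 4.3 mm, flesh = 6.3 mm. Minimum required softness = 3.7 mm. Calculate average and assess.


Average softness = 5.30 mm
Meets requirement: Yes

Average = (4.3 + 6.3) / 2 = 5.30 mm
Minimum = 3.7 mm
Meets requirement: Yes


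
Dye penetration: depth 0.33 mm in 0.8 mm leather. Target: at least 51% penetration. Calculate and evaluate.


Penetration = 41.3%
Meets target: No


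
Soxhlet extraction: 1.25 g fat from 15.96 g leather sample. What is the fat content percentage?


Fat content = 1.25 / 15.96 x 100
Fat = 7.8%


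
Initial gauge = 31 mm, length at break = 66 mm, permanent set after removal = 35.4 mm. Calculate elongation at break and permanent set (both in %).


Elongation at break = 112.9%
Permanent set = 14.2%

Elongation at break = (66 - 31) / 31 x 100 = 112.9%
Permanent set = (35.4 - 31) / 31 x 100 = 14.2%


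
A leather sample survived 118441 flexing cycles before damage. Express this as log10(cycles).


log10(118441) = 5.07


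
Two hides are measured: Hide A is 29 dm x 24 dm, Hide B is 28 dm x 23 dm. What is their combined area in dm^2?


Hide A area = 29 x 24 = 696 dm^2
Hide B area = 28 x 23 = 644 dm^2
Total = 696 + 644 = 1340 dm^2


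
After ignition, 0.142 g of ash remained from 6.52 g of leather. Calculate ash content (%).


Ash% = 0.142 / 6.52 x 100
Ash% = 2.18%


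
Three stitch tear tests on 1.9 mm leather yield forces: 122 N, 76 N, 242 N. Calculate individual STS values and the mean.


STS1 = 64.2 N/mm
STS2 = 40.0 N/mm
STS3 = 127.4 N/mm
Mean = 77.2 N/mm

STS1 = 122 / 1.9 = 64.2 N/mm
STS2 = 76 / 1.9 = 40.0 N/mm
STS3 = 242 / 1.9 = 127.4 N/mm
Mean = (64.2 + 40.0 + 127.4) / 3 = 77.2 N/mm


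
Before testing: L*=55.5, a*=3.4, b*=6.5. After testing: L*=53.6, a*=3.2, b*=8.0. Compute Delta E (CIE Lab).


dL = 53.6 - 55.5 = -1.9
da = 3.2 - 3.4 = -0.2
db = 8.0 - 6.5 = 1.5
dE = sqrt((-1.9)^2 + (-0.2)^2 + (1.5)^2) = 2.43


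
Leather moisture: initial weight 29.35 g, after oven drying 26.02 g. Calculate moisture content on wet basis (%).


Moisture = 29.35 - 26.02 = 3.33 g
MC = 3.33 / 29.35 x 100 = 11.3%


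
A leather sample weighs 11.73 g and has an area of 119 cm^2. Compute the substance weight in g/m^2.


985.7 g/m^2


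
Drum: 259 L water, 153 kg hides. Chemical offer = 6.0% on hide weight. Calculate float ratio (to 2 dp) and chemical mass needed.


Float ratio = 1.69
Chemical needed = 9.18 kg

Float ratio = 259 / 153 = 1.69
Chemical = 153 x 6.0 / 100 = 9.18 kg


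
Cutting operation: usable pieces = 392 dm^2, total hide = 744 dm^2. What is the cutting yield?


52.7%

Yield = usable / total x 100
Yield = 392 / 744 x 100 = 52.7%


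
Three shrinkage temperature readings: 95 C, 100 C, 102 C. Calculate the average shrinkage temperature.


99.0 C


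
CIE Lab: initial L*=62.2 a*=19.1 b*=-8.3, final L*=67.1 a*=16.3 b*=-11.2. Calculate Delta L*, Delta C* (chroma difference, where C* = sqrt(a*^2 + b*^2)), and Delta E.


Delta L* = 67.1 - 62.2 = 4.9
C1* = sqrt((19.1)^2 + (-8.3)^2) = 20.825
C2* = sqrt((16.3)^2 + (-11.2)^2) = 19.777
Delta C* = 19.777 - 20.825 = -1.05
Delta E = sqrt((4.9)^2 + (-2.8)^2 + (-2.9)^2) = 6.35


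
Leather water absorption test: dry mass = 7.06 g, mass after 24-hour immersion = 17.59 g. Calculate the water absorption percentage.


149.2%


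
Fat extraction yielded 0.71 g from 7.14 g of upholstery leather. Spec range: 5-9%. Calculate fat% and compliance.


Fat content = 9.9%
Compliant: No


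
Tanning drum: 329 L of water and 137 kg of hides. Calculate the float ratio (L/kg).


Float ratio = water / hide weight
Ratio = 329 / 137 = 2.4


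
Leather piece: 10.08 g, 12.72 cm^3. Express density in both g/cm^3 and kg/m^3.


0.792 g/cm^3
792 kg/m^3


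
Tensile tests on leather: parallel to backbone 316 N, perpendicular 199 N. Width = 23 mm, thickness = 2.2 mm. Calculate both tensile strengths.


Parallel = 6.25 N/mm^2
Perpendicular = 3.93 N/mm^2


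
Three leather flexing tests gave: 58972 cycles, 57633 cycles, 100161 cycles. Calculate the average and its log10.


Average = 72255 cycles
log10 = 4.86


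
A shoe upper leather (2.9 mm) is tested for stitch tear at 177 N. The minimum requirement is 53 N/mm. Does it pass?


STS = 61.0 N/mm
Passes: Yes


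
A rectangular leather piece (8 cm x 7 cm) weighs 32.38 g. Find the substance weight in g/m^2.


5782.1 g/m^2


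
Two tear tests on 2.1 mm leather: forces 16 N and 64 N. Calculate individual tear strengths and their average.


Tear 1 = 16 / 2.1 = 7.6 N/mm
Tear 2 = 64 / 2.1 = 30.5 N/mm
Average = (7.6 + 30.5) / 2 = 19.1 N/mm


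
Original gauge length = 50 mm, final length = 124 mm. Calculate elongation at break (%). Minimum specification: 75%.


Extension = 124 - 50 = 74 mm
Elongation = 74 / 50 x 100 = 148.0%
Minimum required: 75%
Meets specification: Yes


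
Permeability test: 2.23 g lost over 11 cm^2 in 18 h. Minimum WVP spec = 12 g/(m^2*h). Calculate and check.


WVP = 112.63 g/(m^2*h)
Meets specification: Yes


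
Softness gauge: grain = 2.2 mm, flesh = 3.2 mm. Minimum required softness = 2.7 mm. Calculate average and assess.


Average = (2.2 + 3.2) / 2 = 2.70 mm
Minimum = 2.7 mm
Meets requirement: Yes


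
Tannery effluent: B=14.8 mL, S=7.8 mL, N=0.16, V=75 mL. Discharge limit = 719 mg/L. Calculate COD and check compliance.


COD = (14.8 - 7.8) x 0.16 x 8000 / 75 = 119.5 mg/L
Limit: 719 mg/L
Compliant: Yes


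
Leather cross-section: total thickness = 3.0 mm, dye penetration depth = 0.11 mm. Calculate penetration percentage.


Penetration% = 0.11 / 3.0 x 100
Penetration = 3.7%


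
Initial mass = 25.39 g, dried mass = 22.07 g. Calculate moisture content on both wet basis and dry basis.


Wet basis = 13.1%
Dry basis = 15.0%

Moisture lost = 25.39 - 22.07 = 3.32 g
Wet basis MC = 3.32 / 25.39 x 100 = 13.1%
Dry basis MC = 3.32 / 22.07 x 100 = 15.0%


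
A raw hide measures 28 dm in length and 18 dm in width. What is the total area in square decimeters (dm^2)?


Area = length x width
Area = 28 x 18 = 504 dm^2


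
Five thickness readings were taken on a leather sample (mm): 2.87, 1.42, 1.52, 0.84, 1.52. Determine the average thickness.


Sum = 2.87 + 1.42 + 1.52 + 0.84 + 1.52 = 8.17
Average = 8.17 / 5 = 1.63 mm


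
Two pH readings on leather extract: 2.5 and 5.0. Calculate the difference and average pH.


Difference = |2.5 - 5.0| = 2.5
Average = (2.5 + 5.0) / 2 = 3.75


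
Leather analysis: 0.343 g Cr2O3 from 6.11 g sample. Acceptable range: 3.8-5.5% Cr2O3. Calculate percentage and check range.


Cr2O3 = 5.61%
Within range: No

Cr2O3% = 0.343 / 6.11 x 100 = 5.61%
Acceptable range: 3.8 to 5.5%
Within range: No


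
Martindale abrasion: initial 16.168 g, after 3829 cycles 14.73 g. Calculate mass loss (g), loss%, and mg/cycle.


Loss = 16.168 - 14.73 = 1.438 g
Loss% = 1.438 / 16.168 x 100 = 8.89%
Rate = 1.438 / 3829 x 1000 = 0.376 mg/cycle


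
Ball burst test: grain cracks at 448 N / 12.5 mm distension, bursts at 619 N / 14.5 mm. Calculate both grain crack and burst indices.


Crack index = 35.8 N/mm
Burst index = 42.7 N/mm


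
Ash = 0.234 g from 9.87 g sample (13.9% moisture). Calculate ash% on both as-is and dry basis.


As-is ash = 2.37%
Dry-basis ash = 2.75%

As-is ash% = 0.234 / 9.87 x 100 = 2.37%
Dry mass = 9.87 x (100 - 13.9) / 100 = 8.49807 g
Dry-basis ash% = 0.234 / 8.49807 x 100 = 2.75%


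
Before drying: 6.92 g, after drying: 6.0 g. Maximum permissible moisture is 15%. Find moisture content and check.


MC = (6.92 - 6.0) / 6.92 x 100 = 13.3%
Maximum: 15%
Acceptable: Yes


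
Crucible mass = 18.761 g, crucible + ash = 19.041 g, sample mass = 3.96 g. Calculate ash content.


Ash mass = 0.280 g
Ash content = 7.07%

Ash mass = 19.041 - 18.761 = 0.280 g
Ash% = 0.280 / 3.96 x 100 = 7.07%


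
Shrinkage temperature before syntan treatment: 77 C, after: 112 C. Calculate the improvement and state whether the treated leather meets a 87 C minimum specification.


Improvement = 35 C
Meets 87 C spec: Yes


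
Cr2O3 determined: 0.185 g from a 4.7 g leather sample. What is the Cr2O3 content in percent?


3.94%

Cr2O3% = 0.185 / 4.7 x 100
Cr2O3% = 3.94%


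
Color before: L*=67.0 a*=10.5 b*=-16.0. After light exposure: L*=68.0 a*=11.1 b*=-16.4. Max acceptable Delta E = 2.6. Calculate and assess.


dL = 1.0, da = 0.6, db = -0.4
dE = sqrt((1.0)^2 + (0.6)^2 + (-0.4)^2) = 1.23
Max = 2.6
Passes: Yes


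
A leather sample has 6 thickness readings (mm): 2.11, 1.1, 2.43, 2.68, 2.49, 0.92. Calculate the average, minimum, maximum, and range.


Sum = 11.73
Average = 11.73 / 6 = 1.96 mm
Minimum = 0.92 mm
Maximum = 2.68 mm
Range = 2.68 - 0.92 = 1.76 mm


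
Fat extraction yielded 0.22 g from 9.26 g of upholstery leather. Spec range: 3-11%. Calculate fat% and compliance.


Fat content = 2.4%
Compliant: No


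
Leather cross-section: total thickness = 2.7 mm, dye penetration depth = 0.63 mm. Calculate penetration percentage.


Penetration% = 0.63 / 2.7 x 100
Penetration = 23.3%


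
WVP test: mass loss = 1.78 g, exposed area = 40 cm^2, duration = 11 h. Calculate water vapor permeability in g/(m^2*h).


40.45 g/(m^2*h)

WVP = mass_loss / (area x time) x 10000
WVP = 1.78 / (40 x 11) x 10000
WVP = 1.78 / 440 x 10000 = 40.45 g/(m^2*h)


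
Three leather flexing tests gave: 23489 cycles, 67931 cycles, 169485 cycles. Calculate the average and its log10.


Average = (23489 + 67931 + 169485) / 3 = 86968 cycles
log10(86968) = 4.94


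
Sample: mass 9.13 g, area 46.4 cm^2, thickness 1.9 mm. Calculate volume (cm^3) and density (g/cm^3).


Volume = 8.816 cm^3
Density = 1.036 g/cm^3

Thickness in cm = 1.9 / 10 = 0.19 cm
Volume = 46.4 x 0.19 = 8.816 cm^3
Density = 9.13 / 8.816 = 1.036 g/cm^3


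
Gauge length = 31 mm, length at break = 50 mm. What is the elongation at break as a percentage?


Extension = 50 - 31 = 19 mm
Elongation = 19 / 31 x 100 = 61.3%


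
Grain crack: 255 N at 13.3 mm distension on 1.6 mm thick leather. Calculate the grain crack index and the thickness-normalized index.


Crack index = 19.2 N/mm
Normalized index = 12.0 N/mm per mm


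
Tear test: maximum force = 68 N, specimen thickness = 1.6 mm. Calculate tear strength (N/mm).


Tear strength = force / thickness
Tear = 68 / 1.6 = 42.5 N/mm


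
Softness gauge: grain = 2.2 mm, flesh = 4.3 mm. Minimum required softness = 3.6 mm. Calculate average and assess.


Average softness = 3.25 mm
Meets requirement: No


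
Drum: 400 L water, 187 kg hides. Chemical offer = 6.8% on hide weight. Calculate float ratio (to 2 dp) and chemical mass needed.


Float ratio = 400 / 187 = 2.14
Chemical = 187 x 6.8 / 100 = 12.716 kg


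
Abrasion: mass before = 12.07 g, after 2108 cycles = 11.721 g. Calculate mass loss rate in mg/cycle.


Mass loss = 12.07 - 11.721 = 0.349 g
Rate = 0.349 / 2108 x 1000 = 0.166 mg/cycle


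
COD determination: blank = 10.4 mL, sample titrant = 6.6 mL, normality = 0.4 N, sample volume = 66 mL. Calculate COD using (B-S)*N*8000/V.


184.2 mg/L


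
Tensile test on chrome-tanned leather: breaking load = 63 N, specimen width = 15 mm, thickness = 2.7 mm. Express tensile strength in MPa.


Cross-section = 15 x 2.7 = 40.5 mm^2
TS = 63 / 40.5 = 1.56 MPa
(1 N/mm^2 = 1 MPa)


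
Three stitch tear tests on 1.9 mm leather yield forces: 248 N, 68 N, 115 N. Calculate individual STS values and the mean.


STS1 = 130.5 N/mm
STS2 = 35.8 N/mm
STS3 = 60.5 N/mm
Mean = 75.6 N/mm


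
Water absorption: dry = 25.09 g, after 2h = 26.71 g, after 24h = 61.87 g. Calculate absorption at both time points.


WA (2h) = (26.71 - 25.09) / 25.09 x 100 = 6.5%
WA (24h) = (61.87 - 25.09) / 25.09 x 100 = 146.6%


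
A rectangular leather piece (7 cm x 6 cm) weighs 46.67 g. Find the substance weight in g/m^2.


Area = 7 x 6 = 42 cm^2
SW = 46.67 / 42 x 10000 = 11111.9 g/m^2


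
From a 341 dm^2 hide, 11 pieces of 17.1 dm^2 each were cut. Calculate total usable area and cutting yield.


Usable area = 188.1 dm^2
Yield = 55.2%

Total usable = 11 x 17.1 = 188.1 dm^2
Yield = 188.1 / 341 x 100 = 55.2%


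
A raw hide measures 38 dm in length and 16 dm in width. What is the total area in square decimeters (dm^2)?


Area = length x width
Area = 38 x 16 = 608 dm^2


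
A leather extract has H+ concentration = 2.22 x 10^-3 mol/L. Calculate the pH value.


pH = -log10[H+]
pH = -log10(2.22 x 10^-3) = 2.65


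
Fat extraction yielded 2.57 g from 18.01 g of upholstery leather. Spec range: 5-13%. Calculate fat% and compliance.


Fat content = 14.3%
Compliant: No


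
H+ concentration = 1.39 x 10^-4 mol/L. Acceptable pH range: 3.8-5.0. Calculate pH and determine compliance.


pH = -log10(1.39 x 10^-4) = 3.86
Range: 3.8 to 5.0
Compliant: Yes


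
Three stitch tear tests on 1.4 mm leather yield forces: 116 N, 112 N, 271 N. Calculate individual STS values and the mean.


STS1 = 116 / 1.4 = 82.9 N/mm
STS2 = 112 / 1.4 = 80.0 N/mm
STS3 = 271 / 1.4 = 193.6 N/mm
Mean = (82.9 + 80.0 + 193.6) / 3 = 118.8 N/mm


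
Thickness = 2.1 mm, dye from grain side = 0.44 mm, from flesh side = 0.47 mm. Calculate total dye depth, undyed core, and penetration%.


Total dyed = 0.44 + 0.47 = 0.91 mm
Undyed core = 2.1 - 0.91 = 1.19 mm
Penetration = 0.91 / 2.1 x 100 = 43.3%


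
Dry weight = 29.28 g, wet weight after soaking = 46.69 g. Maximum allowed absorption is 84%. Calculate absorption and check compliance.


WA = (46.69 - 29.28) / 29.28 x 100 = 59.5%
Maximum allowed: 84%
Compliant: Yes


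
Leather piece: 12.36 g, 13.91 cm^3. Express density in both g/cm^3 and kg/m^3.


Density = 12.36 / 13.91 = 0.889 g/cm^3
Convert: 0.889 x 1000 = 889 kg/m^3


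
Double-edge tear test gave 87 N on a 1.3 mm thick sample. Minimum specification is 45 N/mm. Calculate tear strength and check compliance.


Tear strength = 87 / 1.3 = 66.9 N/mm
Required minimum = 45 N/mm
Compliant: Yes


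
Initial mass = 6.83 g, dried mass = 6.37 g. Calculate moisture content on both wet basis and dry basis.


Wet basis = 6.7%
Dry basis = 7.2%

Moisture lost = 6.83 - 6.37 = 0.46 g
Wet basis MC = 0.46 / 6.83 x 100 = 6.7%
Dry basis MC = 0.46 / 6.37 x 100 = 7.2%


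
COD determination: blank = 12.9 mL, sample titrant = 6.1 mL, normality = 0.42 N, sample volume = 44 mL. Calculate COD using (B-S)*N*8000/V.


COD = (12.9 - 6.1) x 0.42 x 8000 / 44
COD = 6.8 x 0.42 x 8000 / 44
COD = 519.3 mg/L


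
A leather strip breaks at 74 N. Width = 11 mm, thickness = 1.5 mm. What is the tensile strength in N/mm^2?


Cross-sectional area = 11 x 1.5 = 16.5 mm^2
Tensile strength = 74 / 16.5 = 4.48 N/mm^2


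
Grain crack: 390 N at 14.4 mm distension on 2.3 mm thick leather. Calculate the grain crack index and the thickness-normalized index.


Crack index = 27.1 N/mm
Normalized index = 11.8 N/mm per mm


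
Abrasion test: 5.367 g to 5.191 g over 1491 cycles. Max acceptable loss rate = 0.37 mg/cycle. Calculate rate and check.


Rate = 0.118 mg/cycle
Passes: Yes


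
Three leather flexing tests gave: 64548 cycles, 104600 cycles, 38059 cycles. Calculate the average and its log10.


Average = (64548 + 104600 + 38059) / 3 = 69069 cycles
log10(69069) = 4.84


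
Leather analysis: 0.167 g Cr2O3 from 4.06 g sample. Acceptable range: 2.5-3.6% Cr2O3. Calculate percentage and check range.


Cr2O3% = 0.167 / 4.06 x 100 = 4.11%
Acceptable range: 2.5 to 3.6%
Within range: No


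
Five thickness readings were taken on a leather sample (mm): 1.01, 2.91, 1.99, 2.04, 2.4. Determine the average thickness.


Sum = 1.01 + 2.91 + 1.99 + 2.04 + 2.4 = 10.35
Average = 10.35 / 5 = 2.07 mm


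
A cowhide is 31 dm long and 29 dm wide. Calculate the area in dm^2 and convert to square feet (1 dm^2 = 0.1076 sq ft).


Area = 31 x 29 = 899 dm^2
Conversion: 899 x 0.1076 = 96.73 sq ft


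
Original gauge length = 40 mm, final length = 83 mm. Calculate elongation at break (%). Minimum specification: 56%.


Elongation = 107.5%
Meets spec: Yes


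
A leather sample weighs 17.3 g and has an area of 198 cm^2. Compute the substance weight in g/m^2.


Substance weight = mass / area x 10000
SW = 17.3 / 198 x 10000
SW = 873.7 g/m^2


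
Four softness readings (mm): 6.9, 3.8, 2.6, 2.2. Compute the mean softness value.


3.88 mm


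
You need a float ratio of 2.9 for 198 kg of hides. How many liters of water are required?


Water = hide weight x target ratio
Water = 198 x 2.9 = 574.2 L


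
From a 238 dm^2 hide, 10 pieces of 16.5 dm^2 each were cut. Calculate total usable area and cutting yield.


Total usable = 10 x 16.5 = 165.0 dm^2
Yield = 165.0 / 238 x 100 = 69.3%


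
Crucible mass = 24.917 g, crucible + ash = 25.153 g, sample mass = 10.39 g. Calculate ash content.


Ash mass = 0.236 g
Ash content = 2.27%

Ash mass = 25.153 - 24.917 = 0.236 g
Ash% = 0.236 / 10.39 x 100 = 2.27%


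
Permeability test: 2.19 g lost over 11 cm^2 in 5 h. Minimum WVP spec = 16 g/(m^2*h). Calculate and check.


WVP = 2.19 / (11 x 5) x 10000 = 398.18 g/(m^2*h)
Minimum: 16 g/(m^2*h)
Meets spec: Yes


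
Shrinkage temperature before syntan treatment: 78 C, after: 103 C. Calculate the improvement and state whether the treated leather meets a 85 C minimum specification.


Improvement = 103 - 78 = 25 C
Spec check: 103 C >= 85 C? Yes


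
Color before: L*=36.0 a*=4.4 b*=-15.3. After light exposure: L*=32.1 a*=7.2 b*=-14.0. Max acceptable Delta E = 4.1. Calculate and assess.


Delta E = 4.97
Passes: No


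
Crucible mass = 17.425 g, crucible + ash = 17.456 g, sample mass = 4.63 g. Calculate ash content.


Ash mass = 17.456 - 17.425 = 0.031 g
Ash% = 0.031 / 4.63 x 100 = 0.67%


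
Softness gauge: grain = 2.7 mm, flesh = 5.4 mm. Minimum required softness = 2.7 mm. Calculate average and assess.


Average softness = 4.05 mm
Meets requirement: Yes

Average = (2.7 + 5.4) / 2 = 4.05 mm
Minimum = 2.7 mm
Meets requirement: Yes


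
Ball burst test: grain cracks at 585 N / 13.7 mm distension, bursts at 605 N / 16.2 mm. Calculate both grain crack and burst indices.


Crack index = 42.7 N/mm
Burst index = 37.3 N/mm


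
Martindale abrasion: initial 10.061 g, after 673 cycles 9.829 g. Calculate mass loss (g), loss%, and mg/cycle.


Mass loss = 0.232 g
Loss = 2.31%
Rate = 0.345 mg/cycle

Loss = 10.061 - 9.829 = 0.232 g
Loss% = 0.232 / 10.061 x 100 = 2.31%
Rate = 0.232 / 673 x 1000 = 0.345 mg/cycle


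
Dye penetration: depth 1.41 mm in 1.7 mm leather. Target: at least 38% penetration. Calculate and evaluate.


Penetration = 1.41 / 1.7 x 100 = 82.9%
Target: 38%
Meets target: Yes


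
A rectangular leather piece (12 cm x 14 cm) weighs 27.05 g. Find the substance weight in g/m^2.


Area = 12 x 14 = 168 cm^2
SW = 27.05 / 168 x 10000 = 1610.1 g/m^2


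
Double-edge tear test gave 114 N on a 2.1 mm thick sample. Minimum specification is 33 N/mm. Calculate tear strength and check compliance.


Tear strength = 54.3 N/mm
Compliant: Yes

Tear strength = 114 / 2.1 = 54.3 N/mm
Required minimum = 33 N/mm
Compliant: Yes


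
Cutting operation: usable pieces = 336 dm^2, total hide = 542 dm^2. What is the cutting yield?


62.0%


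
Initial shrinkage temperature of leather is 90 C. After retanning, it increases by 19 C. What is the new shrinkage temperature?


New Ts = 90 + 19 = 109 C


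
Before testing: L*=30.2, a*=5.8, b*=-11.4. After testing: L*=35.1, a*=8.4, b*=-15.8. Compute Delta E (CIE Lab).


Delta E = 7.08


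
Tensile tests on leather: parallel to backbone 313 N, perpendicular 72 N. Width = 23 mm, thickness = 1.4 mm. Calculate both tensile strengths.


Parallel = 9.72 N/mm^2
Perpendicular = 2.24 N/mm^2

Area = 23 x 1.4 = 32.2 mm^2
TS (parallel) = 313 / 32.2 = 9.72 N/mm^2
TS (perpendicular) = 72 / 32.2 = 2.24 N/mm^2
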